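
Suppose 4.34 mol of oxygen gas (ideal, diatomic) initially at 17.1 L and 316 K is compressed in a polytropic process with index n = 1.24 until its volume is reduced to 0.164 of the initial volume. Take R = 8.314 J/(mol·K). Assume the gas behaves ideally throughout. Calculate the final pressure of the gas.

6270 kPa

P₁ = nRT₁/V₁ = 4.34×8.314×316/17.1 = 667 kPa.
Polytropic n=1.24: T₂ = T₁(V₁/V₂)^(n−1) = 316×(6.10)^0.24 = 488 K; P₂ = P₁(V₁/V₂)^n = 6270 kPa.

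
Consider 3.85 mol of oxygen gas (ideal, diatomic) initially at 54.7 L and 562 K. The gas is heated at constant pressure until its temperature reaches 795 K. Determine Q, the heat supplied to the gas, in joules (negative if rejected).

P₁ = nRT₁/V₁ = 3.85×8.314×562/54.7 = 329 kPa.
Isobaric: P stays 329 kPa; V/T = const ⇒ T₂ = 795 K, V₂ = 77.4 L.
W = PΔV = 329×(77.4−54.7) kPa·L = 7460 J.
ΔU = nCvΔT = 3.85×20.8×(795−562) = 18600 J.
Q = ΔU + W = nCpΔT = 26100 J.

26100 J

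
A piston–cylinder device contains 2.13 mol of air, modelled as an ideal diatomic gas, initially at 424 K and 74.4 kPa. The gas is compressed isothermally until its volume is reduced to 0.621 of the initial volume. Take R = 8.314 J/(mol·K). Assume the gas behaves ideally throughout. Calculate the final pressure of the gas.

V₁ = nRT₁/P₁ = 2.13×8.314×424/74.4 = 101 L.
Isothermal: T stays 424 K; PV = const ⇒ V₂ = 62.7 L, P₂ = 120 kPa.

120 kPa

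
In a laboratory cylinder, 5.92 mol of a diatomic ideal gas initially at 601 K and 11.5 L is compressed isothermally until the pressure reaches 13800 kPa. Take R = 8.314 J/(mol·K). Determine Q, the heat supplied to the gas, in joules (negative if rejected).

-49700 J

P₁ = nRT₁/V₁ = 5.92×8.314×601/11.5 = 2570 kPa.
Isothermal: T stays 601 K; PV = const ⇒ V₂ = 2.14 L, P₂ = 13800 kPa.
ΔU = 0 (ideal gas, T constant).
W = nRT ln(V₂/V₁) = 5.92×8.314×601×ln(0.186) = -49700 J.
Q = ΔU + W = -49700 J.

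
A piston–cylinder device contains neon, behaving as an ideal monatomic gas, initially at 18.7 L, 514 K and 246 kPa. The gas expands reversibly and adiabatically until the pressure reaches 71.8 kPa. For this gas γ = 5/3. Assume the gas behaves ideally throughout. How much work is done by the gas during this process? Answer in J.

2680 J

n = P₁V₁/(RT₁) = 246×18.7/(8.314×514) = 1.08 mol.
Adiabatic: T₂/T₁ = (P₂/P₁)^((γ−1)/γ) ⇒ T₂ = 514×(0.292)^0.400 = 314 K; V₂ = 39.1 L.
ΔU = nCvΔT = 1.08×12.5×(314−514) = -2680 J.
Q = 0 for an adiabatic process, so W = −ΔU = 2680 J.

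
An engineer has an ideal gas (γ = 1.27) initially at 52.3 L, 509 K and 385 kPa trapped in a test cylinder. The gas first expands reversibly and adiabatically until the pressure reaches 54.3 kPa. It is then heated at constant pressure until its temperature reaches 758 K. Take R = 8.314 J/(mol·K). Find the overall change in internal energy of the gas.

n = P₁V₁/(RT₁) = 385×52.3/(8.314×509) = 4.76 mol.
Step 1 — Adiabatic: T₂/T₁ = (P₂/P₁)^((γ−1)/γ) ⇒ T₂ = 509×(0.141)^0.213 = 336 K; V₂ = 245 L.
ΔU = nCvΔT = 4.76×30.8×(336−509) = -25400 J.
Q = 0 for an adiabatic process, so W = −ΔU = 25400 J.
State after step 1: P = 54.3 kPa, V = 245 L, T = 336 K.
Step 2 — Isobaric: P stays 54.3 kPa; V/T = const ⇒ T₂ = 758 K, V₂ = 552 L.
W = PΔV = 54.3×(552−245) kPa·L = 16700 J.
ΔU = nCvΔT = 4.76×30.8×(758−336) = 61900 J.
Q = ΔU + W = nCpΔT = 78600 J.
Net over both steps: W = 42100 J, Q = 78600 J, ΔU = 36500 J.

36500 J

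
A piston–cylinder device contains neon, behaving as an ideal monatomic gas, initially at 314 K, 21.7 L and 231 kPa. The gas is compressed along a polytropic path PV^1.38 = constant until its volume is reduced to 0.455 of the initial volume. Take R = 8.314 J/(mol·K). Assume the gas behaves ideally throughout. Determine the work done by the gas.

n = P₁V₁/(RT₁) = 231×21.7/(8.314×314) = 1.92 mol.
Polytropic n=1.38: T₂ = T₁(V₁/V₂)^(n−1) = 314×(2.20)^0.38 = 424 K; P₂ = P₁(V₁/V₂)^n = 685 kPa.
W = (P₁V₁−P₂V₂)/(n−1) = (231×21.7−685×9.87)/0.38 = -4600 J.

-4600 J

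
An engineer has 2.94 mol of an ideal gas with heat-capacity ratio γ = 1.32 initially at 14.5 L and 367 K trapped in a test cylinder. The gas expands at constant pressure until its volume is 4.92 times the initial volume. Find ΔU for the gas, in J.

110000 J

P₁ = nRT₁/V₁ = 2.94×8.314×367/14.5 = 619 kPa.
Isobaric: P stays 619 kPa; V/T = const ⇒ T₂ = 1810 K, V₂ = 71.3 L.
For an ideal gas ΔU = nCvΔT with Cv = R/(γ−1) = 26.0 J/(mol·K).
ΔU = 2.94×26.0×(1810−367) = 110000 J.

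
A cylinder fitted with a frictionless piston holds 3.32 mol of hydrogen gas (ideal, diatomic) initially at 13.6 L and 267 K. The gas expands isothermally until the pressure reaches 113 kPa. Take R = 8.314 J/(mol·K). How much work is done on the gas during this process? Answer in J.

P₁ = nRT₁/V₁ = 3.32×8.314×267/13.6 = 542 kPa.
Isothermal: T stays 267 K; PV = const ⇒ V₂ = 65.2 L, P₂ = 113 kPa.
W = nRT ln(V₂/V₁) = 3.32×8.314×267×ln(4.80) = 11600 J.
Work done on the gas = −W_by = -11600 J.

-11600 J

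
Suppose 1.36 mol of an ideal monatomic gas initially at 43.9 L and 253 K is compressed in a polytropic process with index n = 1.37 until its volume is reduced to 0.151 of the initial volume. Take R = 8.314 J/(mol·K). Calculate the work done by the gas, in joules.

P₁ = nRT₁/V₁ = 1.36×8.314×253/43.9 = 65.2 kPa.
Polytropic n=1.37: T₂ = T₁(V₁/V₂)^(n−1) = 253×(6.62)^0.37 = 509 K; P₂ = P₁(V₁/V₂)^n = 869 kPa.
W = (P₁V₁−P₂V₂)/(n−1) = (65.2×43.9−869×6.63)/0.37 = -7830 J.

-7830 J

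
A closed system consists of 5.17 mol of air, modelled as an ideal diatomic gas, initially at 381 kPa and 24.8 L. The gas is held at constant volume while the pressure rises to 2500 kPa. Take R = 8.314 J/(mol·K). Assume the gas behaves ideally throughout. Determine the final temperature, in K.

T₁ = P₁V₁/(nR) = 381×24.8/(5.17×8.314) = 220 K.
Isochoric: V stays 24.8 L; P/T = const ⇒ T₂ = 1440 K, P₂ = 2500 kPa.

1440 K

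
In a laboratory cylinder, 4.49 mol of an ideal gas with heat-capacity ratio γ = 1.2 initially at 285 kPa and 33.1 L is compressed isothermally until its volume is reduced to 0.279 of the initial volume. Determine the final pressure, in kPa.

1020 kPa

T₁ = P₁V₁/(nR) = 285×33.1/(4.49×8.314) = 253 K.
Isothermal: T stays 253 K; PV = const ⇒ V₂ = 9.23 L, P₂ = 1020 kPa.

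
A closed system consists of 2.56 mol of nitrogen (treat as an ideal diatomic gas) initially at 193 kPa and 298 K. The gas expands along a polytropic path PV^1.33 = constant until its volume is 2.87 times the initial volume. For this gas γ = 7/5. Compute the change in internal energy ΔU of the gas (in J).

V₁ = nRT₁/P₁ = 2.56×8.314×298/193 = 32.9 L.
Polytropic n=1.33: T₂ = T₁(V₁/V₂)^(n−1) = 298×(0.348)^0.33 = 210 K; P₂ = P₁(V₁/V₂)^n = 47.5 kPa.
For an ideal gas ΔU = nCvΔT with Cv = (5/2)R = 20.8 J/(mol·K).
ΔU = 2.56×20.8×(210−298) = -4660 J.

-4660 J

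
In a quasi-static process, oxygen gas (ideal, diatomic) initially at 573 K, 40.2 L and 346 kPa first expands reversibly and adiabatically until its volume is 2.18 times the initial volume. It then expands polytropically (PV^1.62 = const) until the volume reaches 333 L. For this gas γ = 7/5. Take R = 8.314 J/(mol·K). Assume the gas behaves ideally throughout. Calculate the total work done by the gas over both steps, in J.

18600 J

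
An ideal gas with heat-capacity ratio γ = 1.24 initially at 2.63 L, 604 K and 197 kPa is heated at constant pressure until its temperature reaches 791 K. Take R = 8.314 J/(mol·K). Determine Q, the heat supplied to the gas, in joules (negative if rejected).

n = P₁V₁/(RT₁) = 197×2.63/(8.314×604) = 0.103 mol.
Isobaric: P stays 197 kPa; V/T = const ⇒ T₂ = 791 K, V₂ = 3.44 L.
W = PΔV = 197×(3.44−2.63) kPa·L = 160 J.
ΔU = nCvΔT = 0.103×34.6×(791−604) = 668 J.
Q = ΔU + W = nCpΔT = 829 J.

829 J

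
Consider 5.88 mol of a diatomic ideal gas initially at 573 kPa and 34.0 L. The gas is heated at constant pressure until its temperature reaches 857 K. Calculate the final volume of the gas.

73.1 L

T₁ = P₁V₁/(nR) = 573×34.0/(5.88×8.314) = 399 K.
Isobaric: P stays 573 kPa; V/T = const ⇒ T₂ = 857 K, V₂ = 73.1 L.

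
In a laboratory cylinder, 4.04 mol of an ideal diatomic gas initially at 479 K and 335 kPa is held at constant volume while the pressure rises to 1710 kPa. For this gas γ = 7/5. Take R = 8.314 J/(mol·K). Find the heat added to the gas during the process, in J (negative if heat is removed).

165000 J

V₁ = nRT₁/P₁ = 4.04×8.314×479/335 = 48.0 L.
Isochoric: V stays 48.0 L; P/T = const ⇒ T₂ = 2450 K, P₂ = 1710 kPa.
W = 0 (no volume change).
ΔU = nCvΔT = 4.04×20.8×(2450−479) = 165000 J.
Q = ΔU = 165000 J.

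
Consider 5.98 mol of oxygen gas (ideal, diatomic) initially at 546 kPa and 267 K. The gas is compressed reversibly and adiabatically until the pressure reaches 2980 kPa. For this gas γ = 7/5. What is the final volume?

V₁ = nRT₁/P₁ = 5.98×8.314×267/546 = 24.3 L.
Adiabatic: T₂/T₁ = (P₂/P₁)^((γ−1)/γ) ⇒ T₂ = 267×(5.46)^0.286 = 434 K; V₂ = 7.23 L.

7.23 L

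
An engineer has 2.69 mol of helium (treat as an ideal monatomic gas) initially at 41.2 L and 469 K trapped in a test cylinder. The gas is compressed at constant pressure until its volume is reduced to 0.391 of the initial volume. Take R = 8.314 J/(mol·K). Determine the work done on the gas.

P₁ = nRT₁/V₁ = 2.69×8.314×469/41.2 = 255 kPa.
Isobaric: P stays 255 kPa; V/T = const ⇒ T₂ = 183 K, V₂ = 16.1 L.
W = PΔV = 255×(16.1−41.2) kPa·L = -6390 J.
Work done on the gas = −W_by = 6390 J.

6390 J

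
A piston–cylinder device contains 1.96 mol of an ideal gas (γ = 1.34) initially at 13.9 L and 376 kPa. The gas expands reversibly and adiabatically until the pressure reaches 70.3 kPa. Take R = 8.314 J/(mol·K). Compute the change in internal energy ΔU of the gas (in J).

-5330 J

T₁ = P₁V₁/(nR) = 376×13.9/(1.96×8.314) = 321 K.
Adiabatic: T₂/T₁ = (P₂/P₁)^((γ−1)/γ) ⇒ T₂ = 321×(0.187)^0.254 = 210 K; V₂ = 48.6 L.
For an ideal gas ΔU = nCvΔT with Cv = R/(γ−1) = 24.5 J/(mol·K).
ΔU = 1.96×24.5×(210−321) = -5330 J.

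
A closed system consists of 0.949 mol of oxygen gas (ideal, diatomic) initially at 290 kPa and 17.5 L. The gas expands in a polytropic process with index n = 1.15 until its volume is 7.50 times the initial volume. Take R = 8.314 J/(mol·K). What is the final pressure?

28.6 kPa

T₁ = P₁V₁/(nR) = 290×17.5/(0.949×8.314) = 643 K.
Polytropic n=1.15: T₂ = T₁(V₁/V₂)^(n−1) = 643×(0.133)^0.15 = 475 K; P₂ = P₁(V₁/V₂)^n = 28.6 kPa.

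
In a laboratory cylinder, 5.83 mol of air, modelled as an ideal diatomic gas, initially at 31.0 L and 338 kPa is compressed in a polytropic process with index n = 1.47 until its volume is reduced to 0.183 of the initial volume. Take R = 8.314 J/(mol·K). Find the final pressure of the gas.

T₁ = P₁V₁/(nR) = 338×31.0/(5.83×8.314) = 216 K.
Polytropic n=1.47: T₂ = T₁(V₁/V₂)^(n−1) = 216×(5.46)^0.47 = 480 K; P₂ = P₁(V₁/V₂)^n = 4100 kPa.

4100 kPa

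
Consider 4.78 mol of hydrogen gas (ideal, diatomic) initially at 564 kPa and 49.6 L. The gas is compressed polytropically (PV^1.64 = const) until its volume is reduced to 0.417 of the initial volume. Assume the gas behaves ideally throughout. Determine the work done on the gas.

32800 J

T₁ = P₁V₁/(nR) = 564×49.6/(4.78×8.314) = 704 K.
Polytropic n=1.64: T₂ = T₁(V₁/V₂)^(n−1) = 704×(2.40)^0.64 = 1230 K; P₂ = P₁(V₁/V₂)^n = 2370 kPa.
W = (P₁V₁−P₂V₂)/(n−1) = (564×49.6−2370×20.7)/0.64 = -32800 J.
Work done on the gas = −W_by = 32800 J.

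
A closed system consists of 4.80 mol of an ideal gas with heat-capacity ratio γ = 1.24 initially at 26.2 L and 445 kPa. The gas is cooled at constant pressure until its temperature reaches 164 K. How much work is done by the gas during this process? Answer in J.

T₁ = P₁V₁/(nR) = 445×26.2/(4.80×8.314) = 292 K.
Isobaric: P stays 445 kPa; V/T = const ⇒ T₂ = 164 K, V₂ = 14.7 L.
W = PΔV = 445×(14.7−26.2) kPa·L = -5110 J.

-5110 J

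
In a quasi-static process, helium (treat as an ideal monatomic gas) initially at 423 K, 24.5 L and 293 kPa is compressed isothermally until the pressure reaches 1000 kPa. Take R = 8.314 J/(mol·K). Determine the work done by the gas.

n = P₁V₁/(RT₁) = 293×24.5/(8.314×423) = 2.04 mol.
Isothermal: T stays 423 K; PV = const ⇒ V₂ = 7.18 L, P₂ = 1000 kPa.
W = nRT ln(V₂/V₁) = 2.04×8.314×423×ln(0.293) = -8810 J.

-8810 J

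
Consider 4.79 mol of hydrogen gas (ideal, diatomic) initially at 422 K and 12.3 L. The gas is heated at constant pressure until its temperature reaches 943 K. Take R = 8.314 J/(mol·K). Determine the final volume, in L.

27.5 L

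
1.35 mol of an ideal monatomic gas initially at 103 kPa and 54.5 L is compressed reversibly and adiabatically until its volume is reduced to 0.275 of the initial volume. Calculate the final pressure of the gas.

T₁ = P₁V₁/(nR) = 103×54.5/(1.35×8.314) = 500 K.
Adiabatic: TV^(γ−1) = const ⇒ T₂ = 500×(3.64)^0.667 = 1180 K; PV^γ = const ⇒ P₂ = 886 kPa.

886 kPa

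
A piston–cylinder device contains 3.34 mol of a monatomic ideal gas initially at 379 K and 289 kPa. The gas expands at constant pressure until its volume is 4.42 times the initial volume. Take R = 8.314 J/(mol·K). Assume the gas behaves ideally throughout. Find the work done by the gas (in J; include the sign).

V₁ = nRT₁/P₁ = 3.34×8.314×379/289 = 36.4 L.
Isobaric: P stays 289 kPa; V/T = const ⇒ T₂ = 1680 K, V₂ = 161 L.
W = PΔV = 289×(161−36.4) kPa·L = 36000 J.

36000 J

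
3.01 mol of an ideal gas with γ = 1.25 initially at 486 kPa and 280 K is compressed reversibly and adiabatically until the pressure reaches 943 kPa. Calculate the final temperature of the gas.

320 K

V₁ = nRT₁/P₁ = 3.01×8.314×280/486 = 14.4 L.
Adiabatic: T₂/T₁ = (P₂/P₁)^((γ−1)/γ) ⇒ T₂ = 280×(1.94)^0.200 = 320 K; V₂ = 8.48 L.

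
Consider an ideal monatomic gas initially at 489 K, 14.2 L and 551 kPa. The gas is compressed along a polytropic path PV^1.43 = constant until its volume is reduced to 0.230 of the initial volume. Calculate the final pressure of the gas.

4510 kPa

Polytropic n=1.43: T₂ = T₁(V₁/V₂)^(n−1) = 489×(4.35)^0.43 = 920 K; P₂ = P₁(V₁/V₂)^n = 4510 kPa.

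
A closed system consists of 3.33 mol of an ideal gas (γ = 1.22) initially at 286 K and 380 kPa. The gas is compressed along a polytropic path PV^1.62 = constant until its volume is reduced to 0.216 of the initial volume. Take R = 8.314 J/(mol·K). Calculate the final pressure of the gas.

V₁ = nRT₁/P₁ = 3.33×8.314×286/380 = 20.8 L.
Polytropic n=1.62: T₂ = T₁(V₁/V₂)^(n−1) = 286×(4.63)^0.62 = 740 K; P₂ = P₁(V₁/V₂)^n = 4550 kPa.

4550 kPa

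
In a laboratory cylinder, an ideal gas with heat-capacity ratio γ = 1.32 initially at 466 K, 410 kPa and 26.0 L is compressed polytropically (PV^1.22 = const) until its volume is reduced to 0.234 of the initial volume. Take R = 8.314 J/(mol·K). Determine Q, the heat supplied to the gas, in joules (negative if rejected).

n = P₁V₁/(RT₁) = 410×26.0/(8.314×466) = 2.75 mol.
Polytropic n=1.22: T₂ = T₁(V₁/V₂)^(n−1) = 466×(4.27)^0.22 = 641 K; P₂ = P₁(V₁/V₂)^n = 2410 kPa.
W = (P₁V₁−P₂V₂)/(n−1) = (410×26.0−2410×6.08)/0.22 = -18200 J.
ΔU = nCvΔT = 2.75×26.0×(641−466) = 12500 J.
Q = ΔU + W = -5700 J.

-5700 J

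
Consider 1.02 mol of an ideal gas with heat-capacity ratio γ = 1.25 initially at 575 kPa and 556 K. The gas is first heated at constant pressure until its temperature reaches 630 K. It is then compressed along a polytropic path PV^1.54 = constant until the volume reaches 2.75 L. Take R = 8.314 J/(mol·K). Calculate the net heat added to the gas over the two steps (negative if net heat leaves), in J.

13800 J

V₁ = nRT₁/P₁ = 1.02×8.314×556/575 = 8.20 L.
Step 1 — Isobaric: P stays 575 kPa; V/T = const ⇒ T₂ = 630 K, V₂ = 9.29 L.
W = PΔV = 575×(9.29−8.20) kPa·L = 628 J.
ΔU = nCvΔT = 1.02×33.3×(630−556) = 2510 J.
Q = ΔU + W = nCpΔT = 3140 J.
State after step 1: P = 575 kPa, V = 9.29 L, T = 630 K.
Step 2 — Polytropic n=1.54: T₂ = T₁(V₁/V₂)^(n−1) = 630×(3.38)^0.54 = 1220 K; P₂ = P₁(V₁/V₂)^n = 3750 kPa.
W = (P₁V₁−P₂V₂)/(n−1) = (575×9.29−3750×2.75)/0.54 = -9200 J.
ΔU = nCvΔT = 1.02×33.3×(1220−630) = 19900 J.
Q = ΔU + W = 10700 J.
Net over both steps: W = -8570 J, Q = 13800 J, ΔU = 22400 J.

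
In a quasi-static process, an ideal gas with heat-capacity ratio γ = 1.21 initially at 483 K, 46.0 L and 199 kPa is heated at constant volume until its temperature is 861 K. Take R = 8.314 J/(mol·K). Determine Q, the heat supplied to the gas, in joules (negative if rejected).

n = P₁V₁/(RT₁) = 199×46.0/(8.314×483) = 2.28 mol.
Isochoric: V stays 46.0 L; P/T = const ⇒ T₂ = 861 K, P₂ = 355 kPa.
W = 0 (no volume change).
ΔU = nCvΔT = 2.28×39.6×(861−483) = 34100 J.
Q = ΔU = 34100 J.

34100 J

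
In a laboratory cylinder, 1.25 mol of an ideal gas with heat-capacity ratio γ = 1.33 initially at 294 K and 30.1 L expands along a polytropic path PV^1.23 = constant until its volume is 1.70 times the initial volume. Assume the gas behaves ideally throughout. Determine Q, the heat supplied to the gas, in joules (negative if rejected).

462 J

P₁ = nRT₁/V₁ = 1.25×8.314×294/30.1 = 102 kPa.
Polytropic n=1.23: T₂ = T₁(V₁/V₂)^(n−1) = 294×(0.588)^0.23 = 260 K; P₂ = P₁(V₁/V₂)^n = 52.9 kPa.
W = (P₁V₁−P₂V₂)/(n−1) = (102×30.1−52.9×51.2)/0.23 = 1530 J.
ΔU = nCvΔT = 1.25×25.2×(260−294) = -1060 J.
Q = ΔU + W = 462 J.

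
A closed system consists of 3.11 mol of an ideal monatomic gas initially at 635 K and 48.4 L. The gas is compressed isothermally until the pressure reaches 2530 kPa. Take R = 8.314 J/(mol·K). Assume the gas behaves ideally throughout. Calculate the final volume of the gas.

6.49 L

P₁ = nRT₁/V₁ = 3.11×8.314×635/48.4 = 339 kPa.
Isothermal: T stays 635 K; PV = const ⇒ V₂ = 6.49 L, P₂ = 2530 kPa.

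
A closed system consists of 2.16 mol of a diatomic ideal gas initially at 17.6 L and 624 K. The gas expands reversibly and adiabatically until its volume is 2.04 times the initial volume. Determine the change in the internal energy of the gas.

-6950 J

P₁ = nRT₁/V₁ = 2.16×8.314×624/17.6 = 637 kPa.
Adiabatic: TV^(γ−1) = const ⇒ T₂ = 624×(0.490)^0.400 = 469 K; PV^γ = const ⇒ P₂ = 235 kPa.
For an ideal gas ΔU = nCvΔT with Cv = (5/2)R = 20.8 J/(mol·K).
ΔU = 2.16×20.8×(469−624) = -6950 J.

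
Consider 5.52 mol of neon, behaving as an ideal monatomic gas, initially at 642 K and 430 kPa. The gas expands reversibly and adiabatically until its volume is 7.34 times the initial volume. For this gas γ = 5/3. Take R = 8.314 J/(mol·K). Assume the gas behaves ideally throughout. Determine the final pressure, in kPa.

V₁ = nRT₁/P₁ = 5.52×8.314×642/430 = 68.5 L.
Adiabatic: TV^(γ−1) = const ⇒ T₂ = 642×(0.136)^0.667 = 170 K; PV^γ = const ⇒ P₂ = 15.5 kPa.

15.5 kPa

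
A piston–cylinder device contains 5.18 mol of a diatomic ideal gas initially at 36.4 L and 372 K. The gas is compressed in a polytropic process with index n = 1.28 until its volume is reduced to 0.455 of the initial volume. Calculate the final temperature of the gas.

464 K

P₁ = nRT₁/V₁ = 5.18×8.314×372/36.4 = 440 kPa.
Polytropic n=1.28: T₂ = T₁(V₁/V₂)^(n−1) = 372×(2.20)^0.28 = 464 K; P₂ = P₁(V₁/V₂)^n = 1210 kPa.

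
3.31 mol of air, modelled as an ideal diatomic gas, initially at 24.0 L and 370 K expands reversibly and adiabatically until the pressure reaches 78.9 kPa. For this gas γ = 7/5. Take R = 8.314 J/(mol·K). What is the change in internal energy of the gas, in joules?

-9710 J

P₁ = nRT₁/V₁ = 3.31×8.314×370/24.0 = 424 kPa.
Adiabatic: T₂/T₁ = (P₂/P₁)^((γ−1)/γ) ⇒ T₂ = 370×(0.186)^0.286 = 229 K; V₂ = 79.8 L.
For an ideal gas ΔU = nCvΔT with Cv = (5/2)R = 20.8 J/(mol·K).
ΔU = 3.31×20.8×(229−370) = -9710 J.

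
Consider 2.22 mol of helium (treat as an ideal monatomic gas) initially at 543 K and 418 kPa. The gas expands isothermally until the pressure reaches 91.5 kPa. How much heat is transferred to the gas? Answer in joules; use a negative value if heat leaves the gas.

V₁ = nRT₁/P₁ = 2.22×8.314×543/418 = 24.0 L.
Isothermal: T stays 543 K; PV = const ⇒ V₂ = 110 L, P₂ = 91.5 kPa.
ΔU = 0 (ideal gas, T constant).
W = nRT ln(V₂/V₁) = 2.22×8.314×543×ln(4.57) = 15200 J.
Q = ΔU + W = 15200 J.

15200 J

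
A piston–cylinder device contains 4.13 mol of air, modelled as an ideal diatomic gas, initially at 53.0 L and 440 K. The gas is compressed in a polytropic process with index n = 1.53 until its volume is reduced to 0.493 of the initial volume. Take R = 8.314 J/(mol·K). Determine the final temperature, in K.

P₁ = nRT₁/V₁ = 4.13×8.314×440/53.0 = 285 kPa.
Polytropic n=1.53: T₂ = T₁(V₁/V₂)^(n−1) = 440×(2.03)^0.53 = 640 K; P₂ = P₁(V₁/V₂)^n = 841 kPa.

640 K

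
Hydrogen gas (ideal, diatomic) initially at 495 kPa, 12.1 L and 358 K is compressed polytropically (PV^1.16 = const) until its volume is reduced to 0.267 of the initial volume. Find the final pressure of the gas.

Polytropic n=1.16: T₂ = T₁(V₁/V₂)^(n−1) = 358×(3.75)^0.16 = 442 K; P₂ = P₁(V₁/V₂)^n = 2290 kPa.

2290 kPa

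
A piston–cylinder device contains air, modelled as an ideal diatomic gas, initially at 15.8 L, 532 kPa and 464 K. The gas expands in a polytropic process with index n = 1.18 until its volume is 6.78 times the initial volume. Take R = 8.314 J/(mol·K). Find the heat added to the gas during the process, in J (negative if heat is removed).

n = P₁V₁/(RT₁) = 532×15.8/(8.314×464) = 2.18 mol.
Polytropic n=1.18: T₂ = T₁(V₁/V₂)^(n−1) = 464×(0.147)^0.18 = 329 K; P₂ = P₁(V₁/V₂)^n = 55.6 kPa.
W = (P₁V₁−P₂V₂)/(n−1) = (532×15.8−55.6×107)/0.18 = 13600 J.
ΔU = nCvΔT = 2.18×20.8×(329−464) = -6120 J.
Q = ΔU + W = 7490 J.

7490 J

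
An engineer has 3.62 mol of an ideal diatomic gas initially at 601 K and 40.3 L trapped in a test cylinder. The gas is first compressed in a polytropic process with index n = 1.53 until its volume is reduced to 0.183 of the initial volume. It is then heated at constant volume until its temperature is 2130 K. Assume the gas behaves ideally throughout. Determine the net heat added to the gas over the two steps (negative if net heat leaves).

P₁ = nRT₁/V₁ = 3.62×8.314×601/40.3 = 449 kPa.
Step 1 — Polytropic n=1.53: T₂ = T₁(V₁/V₂)^(n−1) = 601×(5.46)^0.53 = 1480 K; P₂ = P₁(V₁/V₂)^n = 6030 kPa.
W = (P₁V₁−P₂V₂)/(n−1) = (449×40.3−6030×7.37)/0.53 = -49800 J.
ΔU = nCvΔT = 3.62×20.8×(1480−601) = 66000 J.
Q = ΔU + W = 16200 J.
State after step 1: P = 6030 kPa, V = 7.37 L, T = 1480 K.
Step 2 — Isochoric: V stays 7.37 L; P/T = const ⇒ T₂ = 2130 K, P₂ = 8690 kPa.
W = 0 (no volume change).
ΔU = nCvΔT = 3.62×20.8×(2130−1480) = 49000 J.
Q = ΔU = 49000 J.
Net over both steps: W = -49800 J, Q = 65200 J, ΔU = 115000 J.

65200 J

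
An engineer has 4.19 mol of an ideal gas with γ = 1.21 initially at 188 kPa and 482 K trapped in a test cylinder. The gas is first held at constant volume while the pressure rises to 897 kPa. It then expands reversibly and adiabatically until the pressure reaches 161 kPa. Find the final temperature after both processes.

V₁ = nRT₁/P₁ = 4.19×8.314×482/188 = 89.3 L.
Step 1 — Isochoric: V stays 89.3 L; P/T = const ⇒ T₂ = 2300 K, P₂ = 897 kPa.
W = 0 (no volume change).
ΔU = nCvΔT = 4.19×39.6×(2300−482) = 302000 J.
Q = ΔU = 302000 J.
State after step 1: P = 897 kPa, V = 89.3 L, T = 2300 K.
Step 2 — Adiabatic: T₂/T₁ = (P₂/P₁)^((γ−1)/γ) ⇒ T₂ = 2300×(0.179)^0.174 = 1710 K; V₂ = 369 L.
ΔU = nCvΔT = 4.19×39.6×(1710−2300) = -98300 J.
Q = 0 for an adiabatic process, so W = −ΔU = 98300 J.
Net over both steps: W = 98300 J, Q = 302000 J, ΔU = 203000 J.

1710 K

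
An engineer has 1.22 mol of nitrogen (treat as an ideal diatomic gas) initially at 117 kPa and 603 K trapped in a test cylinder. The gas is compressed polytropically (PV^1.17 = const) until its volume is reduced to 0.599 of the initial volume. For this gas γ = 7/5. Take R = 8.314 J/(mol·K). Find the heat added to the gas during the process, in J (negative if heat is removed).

-1880 J

V₁ = nRT₁/P₁ = 1.22×8.314×603/117 = 52.3 L.
Polytropic n=1.17: T₂ = T₁(V₁/V₂)^(n−1) = 603×(1.67)^0.17 = 658 K; P₂ = P₁(V₁/V₂)^n = 213 kPa.
W = (P₁V₁−P₂V₂)/(n−1) = (117×52.3−213×31.3)/0.17 = -3280 J.
ΔU = nCvΔT = 1.22×20.8×(658−603) = 1390 J.
Q = ΔU + W = -1880 J.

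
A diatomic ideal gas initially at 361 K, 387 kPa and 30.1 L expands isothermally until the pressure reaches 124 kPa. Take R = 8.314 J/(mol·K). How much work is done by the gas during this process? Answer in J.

13300 J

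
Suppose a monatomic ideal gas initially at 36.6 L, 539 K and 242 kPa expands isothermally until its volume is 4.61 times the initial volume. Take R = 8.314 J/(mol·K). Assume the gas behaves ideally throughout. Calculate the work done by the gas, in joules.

13500 J

n = P₁V₁/(RT₁) = 242×36.6/(8.314×539) = 1.98 mol.
Isothermal: T stays 539 K; PV = const ⇒ V₂ = 169 L, P₂ = 52.5 kPa.
W = nRT ln(V₂/V₁) = 1.98×8.314×539×ln(4.61) = 13500 J.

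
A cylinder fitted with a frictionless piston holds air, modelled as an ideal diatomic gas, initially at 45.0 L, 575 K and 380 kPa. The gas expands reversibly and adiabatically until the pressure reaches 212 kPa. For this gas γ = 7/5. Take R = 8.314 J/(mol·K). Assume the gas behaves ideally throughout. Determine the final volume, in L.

Adiabatic: T₂/T₁ = (P₂/P₁)^((γ−1)/γ) ⇒ T₂ = 575×(0.558)^0.286 = 487 K; V₂ = 68.3 L.

68.3 L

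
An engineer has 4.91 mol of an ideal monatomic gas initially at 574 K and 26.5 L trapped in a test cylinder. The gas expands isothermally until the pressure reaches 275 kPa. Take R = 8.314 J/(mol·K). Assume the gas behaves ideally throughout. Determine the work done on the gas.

P₁ = nRT₁/V₁ = 4.91×8.314×574/26.5 = 884 kPa.
Isothermal: T stays 574 K; PV = const ⇒ V₂ = 85.2 L, P₂ = 275 kPa.
W = nRT ln(V₂/V₁) = 4.91×8.314×574×ln(3.22) = 27400 J.
Work done on the gas = −W_by = -27400 J.

-27400 J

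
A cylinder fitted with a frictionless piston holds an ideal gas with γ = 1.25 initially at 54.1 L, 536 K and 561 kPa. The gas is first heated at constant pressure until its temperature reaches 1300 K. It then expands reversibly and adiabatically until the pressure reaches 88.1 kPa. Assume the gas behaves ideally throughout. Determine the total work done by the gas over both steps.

134000 J

n = P₁V₁/(RT₁) = 561×54.1/(8.314×536) = 6.81 mol.
Step 1 — Isobaric: P stays 561 kPa; V/T = const ⇒ T₂ = 1300 K, V₂ = 131 L.
W = PΔV = 561×(131−54.1) kPa·L = 43300 J.
ΔU = nCvΔT = 6.81×33.3×(1300−536) = 173000 J.
Q = ΔU + W = nCpΔT = 216000 J.
State after step 1: P = 561 kPa, V = 131 L, T = 1300 K.
Step 2 — Adiabatic: T₂/T₁ = (P₂/P₁)^((γ−1)/γ) ⇒ T₂ = 1300×(0.157)^0.200 = 898 K; V₂ = 577 L.
ΔU = nCvΔT = 6.81×33.3×(898−1300) = -91100 J.
Q = 0 for an adiabatic process, so W = −ΔU = 91100 J.
Net over both steps: W = 134000 J, Q = 216000 J, ΔU = 81900 J.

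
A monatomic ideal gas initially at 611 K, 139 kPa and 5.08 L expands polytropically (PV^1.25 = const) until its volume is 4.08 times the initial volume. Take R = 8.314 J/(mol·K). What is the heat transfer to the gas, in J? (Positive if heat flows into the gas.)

n = P₁V₁/(RT₁) = 139×5.08/(8.314×611) = 0.139 mol.
Polytropic n=1.25: T₂ = T₁(V₁/V₂)^(n−1) = 611×(0.245)^0.25 = 430 K; P₂ = P₁(V₁/V₂)^n = 24.0 kPa.
W = (P₁V₁−P₂V₂)/(n−1) = (139×5.08−24.0×20.7)/0.25 = 837 J.
ΔU = nCvΔT = 0.139×12.5×(430−611) = -314 J.
Q = ΔU + W = 523 J.

523 J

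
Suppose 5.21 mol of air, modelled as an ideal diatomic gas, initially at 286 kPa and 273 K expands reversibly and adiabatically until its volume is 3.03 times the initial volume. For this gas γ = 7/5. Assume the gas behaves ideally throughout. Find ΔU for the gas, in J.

-10600 J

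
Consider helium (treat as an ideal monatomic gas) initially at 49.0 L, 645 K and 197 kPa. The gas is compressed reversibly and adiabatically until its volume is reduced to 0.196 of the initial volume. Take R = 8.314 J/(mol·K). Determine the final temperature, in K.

1910 K

Adiabatic: TV^(γ−1) = const ⇒ T₂ = 645×(5.10)^0.667 = 1910 K; PV^γ = const ⇒ P₂ = 2980 kPa.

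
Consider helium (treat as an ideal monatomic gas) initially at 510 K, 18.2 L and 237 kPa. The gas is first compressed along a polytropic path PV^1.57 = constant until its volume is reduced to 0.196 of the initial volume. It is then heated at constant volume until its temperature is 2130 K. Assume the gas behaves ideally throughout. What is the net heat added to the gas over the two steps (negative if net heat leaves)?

8960 J

n = P₁V₁/(RT₁) = 237×18.2/(8.314×510) = 1.02 mol.
Step 1 — Polytropic n=1.57: T₂ = T₁(V₁/V₂)^(n−1) = 510×(5.10)^0.57 = 1290 K; P₂ = P₁(V₁/V₂)^n = 3060 kPa.
W = (P₁V₁−P₂V₂)/(n−1) = (237×18.2−3060×3.57)/0.57 = -11600 J.
ΔU = nCvΔT = 1.02×12.5×(1290−510) = 9910 J.
Q = ΔU + W = -1680 J.
State after step 1: P = 3060 kPa, V = 3.57 L, T = 1290 K.
Step 2 — Isochoric: V stays 3.57 L; P/T = const ⇒ T₂ = 2130 K, P₂ = 5050 kPa.
W = 0 (no volume change).
ΔU = nCvΔT = 1.02×12.5×(2130−1290) = 10600 J.
Q = ΔU = 10600 J.
Net over both steps: W = -11600 J, Q = 8960 J, ΔU = 20600 J.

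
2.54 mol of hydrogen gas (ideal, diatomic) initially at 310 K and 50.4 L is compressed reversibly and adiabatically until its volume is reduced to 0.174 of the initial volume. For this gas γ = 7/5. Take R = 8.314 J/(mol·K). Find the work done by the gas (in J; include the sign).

P₁ = nRT₁/V₁ = 2.54×8.314×310/50.4 = 130 kPa.
Adiabatic: TV^(γ−1) = const ⇒ T₂ = 310×(5.75)^0.400 = 624 K; PV^γ = const ⇒ P₂ = 1500 kPa.
ΔU = nCvΔT = 2.54×20.8×(624−310) = 16600 J.
Q = 0 for an adiabatic process, so W = −ΔU = -16600 J.

-16600 J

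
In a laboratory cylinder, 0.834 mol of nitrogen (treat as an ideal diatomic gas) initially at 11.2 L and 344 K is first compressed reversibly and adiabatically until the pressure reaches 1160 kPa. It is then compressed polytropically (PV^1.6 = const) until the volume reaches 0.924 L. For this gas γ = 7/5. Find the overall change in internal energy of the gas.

15000 J

P₁ = nRT₁/V₁ = 0.834×8.314×344/11.2 = 213 kPa.
Step 1 — Adiabatic: T₂/T₁ = (P₂/P₁)^((γ−1)/γ) ⇒ T₂ = 344×(5.45)^0.286 = 558 K; V₂ = 3.34 L.
ΔU = nCvΔT = 0.834×20.8×(558−344) = 3720 J.
Q = 0 for an adiabatic process, so W = −ΔU = -3720 J.
State after step 1: P = 1160 kPa, V = 3.34 L, T = 558 K.
Step 2 — Polytropic n=1.6: T₂ = T₁(V₁/V₂)^(n−1) = 558×(3.61)^0.60 = 1210 K; P₂ = P₁(V₁/V₂)^n = 9050 kPa.
W = (P₁V₁−P₂V₂)/(n−1) = (1160×3.34−9050×0.924)/0.60 = -7490 J.
ΔU = nCvΔT = 0.834×20.8×(1210−558) = 11200 J.
Q = ΔU + W = 3750 J.
Net over both steps: W = -11200 J, Q = 3750 J, ΔU = 15000 J.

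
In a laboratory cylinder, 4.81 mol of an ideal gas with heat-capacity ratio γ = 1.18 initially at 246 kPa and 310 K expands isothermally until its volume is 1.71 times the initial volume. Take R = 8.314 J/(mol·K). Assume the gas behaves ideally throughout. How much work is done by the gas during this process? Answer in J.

V₁ = nRT₁/P₁ = 4.81×8.314×310/246 = 50.4 L.
Isothermal: T stays 310 K; PV = const ⇒ V₂ = 86.2 L, P₂ = 144 kPa.
W = nRT ln(V₂/V₁) = 4.81×8.314×310×ln(1.71) = 6650 J.

6650 J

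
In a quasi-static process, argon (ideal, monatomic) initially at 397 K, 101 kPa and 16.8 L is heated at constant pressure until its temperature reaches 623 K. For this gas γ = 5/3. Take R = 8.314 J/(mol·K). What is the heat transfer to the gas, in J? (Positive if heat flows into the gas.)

n = P₁V₁/(RT₁) = 101×16.8/(8.314×397) = 0.514 mol.
Isobaric: P stays 101 kPa; V/T = const ⇒ T₂ = 623 K, V₂ = 26.4 L.
W = PΔV = 101×(26.4−16.8) kPa·L = 966 J.
ΔU = nCvΔT = 0.514×12.5×(623−397) = 1450 J.
Q = ΔU + W = nCpΔT = 2410 J.

2410 J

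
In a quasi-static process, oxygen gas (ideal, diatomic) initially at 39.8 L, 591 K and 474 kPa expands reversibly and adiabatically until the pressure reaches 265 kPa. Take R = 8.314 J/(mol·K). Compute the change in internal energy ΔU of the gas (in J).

n = P₁V₁/(RT₁) = 474×39.8/(8.314×591) = 3.84 mol.
Adiabatic: T₂/T₁ = (P₂/P₁)^((γ−1)/γ) ⇒ T₂ = 591×(0.559)^0.286 = 501 K; V₂ = 60.3 L.
For an ideal gas ΔU = nCvΔT with Cv = (5/2)R = 20.8 J/(mol·K).
ΔU = 3.84×20.8×(501−591) = -7220 J.

-7220 J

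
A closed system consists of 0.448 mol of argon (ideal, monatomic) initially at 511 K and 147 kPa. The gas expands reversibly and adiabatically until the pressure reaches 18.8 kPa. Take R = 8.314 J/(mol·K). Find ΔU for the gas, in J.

-1600 J

V₁ = nRT₁/P₁ = 0.448×8.314×511/147 = 12.9 L.
Adiabatic: T₂/T₁ = (P₂/P₁)^((γ−1)/γ) ⇒ T₂ = 511×(0.128)^0.400 = 224 K; V₂ = 44.5 L.
For an ideal gas ΔU = nCvΔT with Cv = (3/2)R = 12.5 J/(mol·K).
ΔU = 0.448×12.5×(224−511) = -1600 J.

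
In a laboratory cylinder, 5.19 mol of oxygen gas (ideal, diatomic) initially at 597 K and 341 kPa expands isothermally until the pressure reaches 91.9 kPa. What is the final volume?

V₁ = nRT₁/P₁ = 5.19×8.314×597/341 = 75.5 L.
Isothermal: T stays 597 K; PV = const ⇒ V₂ = 280 L, P₂ = 91.9 kPa.

280 L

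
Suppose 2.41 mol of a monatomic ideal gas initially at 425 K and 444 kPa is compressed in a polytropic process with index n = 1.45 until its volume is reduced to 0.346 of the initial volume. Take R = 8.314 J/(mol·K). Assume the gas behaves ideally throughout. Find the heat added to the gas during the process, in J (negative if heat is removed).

-3770 J

V₁ = nRT₁/P₁ = 2.41×8.314×425/444 = 19.2 L.
Polytropic n=1.45: T₂ = T₁(V₁/V₂)^(n−1) = 425×(2.89)^0.45 = 685 K; P₂ = P₁(V₁/V₂)^n = 2070 kPa.
W = (P₁V₁−P₂V₂)/(n−1) = (444×19.2−2070×6.64)/0.45 = -11600 J.
ΔU = nCvΔT = 2.41×12.5×(685−425) = 7820 J.
Q = ΔU + W = -3770 J.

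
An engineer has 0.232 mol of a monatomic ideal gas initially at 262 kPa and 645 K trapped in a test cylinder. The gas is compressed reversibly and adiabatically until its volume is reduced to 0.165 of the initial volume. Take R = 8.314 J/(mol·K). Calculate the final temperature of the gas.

V₁ = nRT₁/P₁ = 0.232×8.314×645/262 = 4.75 L.
Adiabatic: TV^(γ−1) = const ⇒ T₂ = 645×(6.06)^0.667 = 2140 K; PV^γ = const ⇒ P₂ = 5280 kPa.

2140 K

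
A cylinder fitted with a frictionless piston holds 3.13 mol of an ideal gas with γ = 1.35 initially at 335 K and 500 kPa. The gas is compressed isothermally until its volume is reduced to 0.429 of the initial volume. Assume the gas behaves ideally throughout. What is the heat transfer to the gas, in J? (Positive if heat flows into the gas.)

-7380 J

V₁ = nRT₁/P₁ = 3.13×8.314×335/500 = 17.4 L.
Isothermal: T stays 335 K; PV = const ⇒ V₂ = 7.48 L, P₂ = 1170 kPa.
ΔU = 0 (ideal gas, T constant).
W = nRT ln(V₂/V₁) = 3.13×8.314×335×ln(0.429) = -7380 J.
Q = ΔU + W = -7380 J.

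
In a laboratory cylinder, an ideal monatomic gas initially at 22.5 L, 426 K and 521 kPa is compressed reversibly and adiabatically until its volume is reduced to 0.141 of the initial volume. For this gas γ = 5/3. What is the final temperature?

Adiabatic: TV^(γ−1) = const ⇒ T₂ = 426×(7.09)^0.667 = 1570 K; PV^γ = const ⇒ P₂ = 13600 kPa.

1570 K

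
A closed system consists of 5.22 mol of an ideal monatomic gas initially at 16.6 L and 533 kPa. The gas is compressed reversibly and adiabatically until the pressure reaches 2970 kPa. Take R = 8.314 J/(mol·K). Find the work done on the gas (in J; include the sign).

13100 J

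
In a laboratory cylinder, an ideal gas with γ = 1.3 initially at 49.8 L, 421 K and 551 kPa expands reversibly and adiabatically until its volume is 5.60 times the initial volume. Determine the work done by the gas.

n = P₁V₁/(RT₁) = 551×49.8/(8.314×421) = 7.84 mol.
Adiabatic: TV^(γ−1) = const ⇒ T₂ = 421×(0.179)^0.300 = 251 K; PV^γ = const ⇒ P₂ = 58.7 kPa.
ΔU = nCvΔT = 7.84×27.7×(251−421) = -36900 J.
Q = 0 for an adiabatic process, so W = −ΔU = 36900 J.

36900 J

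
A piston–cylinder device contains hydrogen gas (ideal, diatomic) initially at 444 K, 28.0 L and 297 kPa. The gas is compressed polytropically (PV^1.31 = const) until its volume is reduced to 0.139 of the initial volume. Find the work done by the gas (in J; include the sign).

-22600 J

n = P₁V₁/(RT₁) = 297×28.0/(8.314×444) = 2.25 mol.
Polytropic n=1.31: T₂ = T₁(V₁/V₂)^(n−1) = 444×(7.19)^0.31 = 819 K; P₂ = P₁(V₁/V₂)^n = 3940 kPa.
W = (P₁V₁−P₂V₂)/(n−1) = (297×28.0−3940×3.89)/0.31 = -22600 J.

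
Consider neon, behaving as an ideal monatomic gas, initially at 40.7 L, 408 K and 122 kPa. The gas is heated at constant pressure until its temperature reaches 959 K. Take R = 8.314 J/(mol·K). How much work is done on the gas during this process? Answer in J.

-6710 J

n = P₁V₁/(RT₁) = 122×40.7/(8.314×408) = 1.46 mol.
Isobaric: P stays 122 kPa; V/T = const ⇒ T₂ = 959 K, V₂ = 95.7 L.
W = PΔV = 122×(95.7−40.7) kPa·L = 6710 J.
Work done on the gas = −W_by = -6710 J.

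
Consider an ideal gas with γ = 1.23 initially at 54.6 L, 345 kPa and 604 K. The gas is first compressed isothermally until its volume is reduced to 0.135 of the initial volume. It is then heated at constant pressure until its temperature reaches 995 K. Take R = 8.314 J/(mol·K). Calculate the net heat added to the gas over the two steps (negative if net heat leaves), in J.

27500 J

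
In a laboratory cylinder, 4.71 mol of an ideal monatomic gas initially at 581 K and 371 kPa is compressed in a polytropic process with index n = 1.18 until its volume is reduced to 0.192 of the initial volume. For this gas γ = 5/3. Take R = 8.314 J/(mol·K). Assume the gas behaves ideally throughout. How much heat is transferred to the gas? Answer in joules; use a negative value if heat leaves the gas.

V₁ = nRT₁/P₁ = 4.71×8.314×581/371 = 61.3 L.
Polytropic n=1.18: T₂ = T₁(V₁/V₂)^(n−1) = 581×(5.21)^0.18 = 782 K; P₂ = P₁(V₁/V₂)^n = 2600 kPa.
W = (P₁V₁−P₂V₂)/(n−1) = (371×61.3−2600×11.8)/0.18 = -43700 J.
ΔU = nCvΔT = 4.71×12.5×(782−581) = 11800 J.
Q = ΔU + W = -31900 J.

-31900 J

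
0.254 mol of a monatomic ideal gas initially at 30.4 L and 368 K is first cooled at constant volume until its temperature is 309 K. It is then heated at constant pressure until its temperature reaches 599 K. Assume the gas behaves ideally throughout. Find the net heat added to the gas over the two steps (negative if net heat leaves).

1340 J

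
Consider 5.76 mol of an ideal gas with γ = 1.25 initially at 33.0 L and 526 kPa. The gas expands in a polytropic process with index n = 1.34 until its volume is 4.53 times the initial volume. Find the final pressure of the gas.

T₁ = P₁V₁/(nR) = 526×33.0/(5.76×8.314) = 362 K.
Polytropic n=1.34: T₂ = T₁(V₁/V₂)^(n−1) = 362×(0.221)^0.34 = 217 K; P₂ = P₁(V₁/V₂)^n = 69.5 kPa.

69.5 kPa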